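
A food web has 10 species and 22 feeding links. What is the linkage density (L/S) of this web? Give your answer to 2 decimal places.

L/S = 2.20

There are L = 22 links among S = 10 species.
L/S = 22/10 = 2.2000 ≈ 2.20.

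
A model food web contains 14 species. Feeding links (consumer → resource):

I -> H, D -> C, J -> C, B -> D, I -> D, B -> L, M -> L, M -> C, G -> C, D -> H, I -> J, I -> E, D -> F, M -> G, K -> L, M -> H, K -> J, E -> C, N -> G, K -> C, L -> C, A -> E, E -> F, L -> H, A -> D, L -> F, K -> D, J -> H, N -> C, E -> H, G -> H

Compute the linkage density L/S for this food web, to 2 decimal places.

There are L = 31 links among S = 14 species.
L/S = 31/14 = 2.2143 ≈ 2.21.

L/S = 2.21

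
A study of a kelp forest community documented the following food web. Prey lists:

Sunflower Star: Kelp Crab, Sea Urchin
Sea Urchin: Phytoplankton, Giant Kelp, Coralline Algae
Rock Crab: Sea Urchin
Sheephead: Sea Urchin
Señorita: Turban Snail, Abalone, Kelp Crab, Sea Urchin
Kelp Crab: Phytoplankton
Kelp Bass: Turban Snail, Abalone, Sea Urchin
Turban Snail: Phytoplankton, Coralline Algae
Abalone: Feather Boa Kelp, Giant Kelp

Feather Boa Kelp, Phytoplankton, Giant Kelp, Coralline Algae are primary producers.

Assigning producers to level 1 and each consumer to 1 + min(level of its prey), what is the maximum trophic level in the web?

Producers (level 1): Feather Boa Kelp, Phytoplankton, Giant Kelp, Coralline Algae.
Following each consumer down to its lowest-level prey: Phytoplankton → Sea Urchin → Sheephead (levels 1 through 3).
All prey of Sheephead (Sea Urchin 2) are at level 2 or above, so Sheephead is at level 1 + 2 = 3.
Every consumer has at least one prey at level 2 or below, so none exceeds level 3.

3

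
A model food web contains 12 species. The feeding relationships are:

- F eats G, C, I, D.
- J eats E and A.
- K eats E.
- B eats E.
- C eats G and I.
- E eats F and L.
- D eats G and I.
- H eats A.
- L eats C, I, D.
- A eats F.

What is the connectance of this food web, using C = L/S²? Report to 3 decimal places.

C = 0.132

The web has S = 12 species and L = 19 feeding links.
C = L / S² = 19 / 144 = 0.1319 ≈ 0.132.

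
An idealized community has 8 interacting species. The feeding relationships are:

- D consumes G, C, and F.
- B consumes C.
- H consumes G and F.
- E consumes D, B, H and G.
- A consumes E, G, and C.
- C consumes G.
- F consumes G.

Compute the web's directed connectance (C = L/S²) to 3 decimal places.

The web has S = 8 species and L = 15 feeding links.
C = L / S² = 15 / 64 = 0.2344 ≈ 0.234.

C = 0.234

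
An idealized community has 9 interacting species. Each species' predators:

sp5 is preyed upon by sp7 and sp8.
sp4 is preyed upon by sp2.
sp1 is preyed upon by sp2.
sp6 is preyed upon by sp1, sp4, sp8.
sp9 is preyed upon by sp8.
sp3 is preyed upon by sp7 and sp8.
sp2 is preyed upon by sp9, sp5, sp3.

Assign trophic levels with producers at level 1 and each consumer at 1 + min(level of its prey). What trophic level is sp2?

Trophic level 3

sp6 is a producer → level 1.
sp1 eats sp6 → level 2.
sp2 eats sp1 → level 3.
No prey of sp2 is below level 2, so 3 is the minimum.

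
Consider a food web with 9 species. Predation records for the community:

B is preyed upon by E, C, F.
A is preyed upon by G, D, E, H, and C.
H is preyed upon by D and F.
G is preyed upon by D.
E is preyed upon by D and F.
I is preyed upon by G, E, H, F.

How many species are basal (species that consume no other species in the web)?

3

Basal species (no prey listed): I, B, A.
Count: 3.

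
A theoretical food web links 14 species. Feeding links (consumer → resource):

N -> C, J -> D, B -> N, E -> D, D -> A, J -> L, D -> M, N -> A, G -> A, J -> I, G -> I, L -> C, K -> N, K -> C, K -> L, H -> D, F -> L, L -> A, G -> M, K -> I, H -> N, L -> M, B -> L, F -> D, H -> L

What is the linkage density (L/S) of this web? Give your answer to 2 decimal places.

L/S = 1.79

There are L = 25 links among S = 14 species.
L/S = 25/14 = 1.7857 ≈ 1.79.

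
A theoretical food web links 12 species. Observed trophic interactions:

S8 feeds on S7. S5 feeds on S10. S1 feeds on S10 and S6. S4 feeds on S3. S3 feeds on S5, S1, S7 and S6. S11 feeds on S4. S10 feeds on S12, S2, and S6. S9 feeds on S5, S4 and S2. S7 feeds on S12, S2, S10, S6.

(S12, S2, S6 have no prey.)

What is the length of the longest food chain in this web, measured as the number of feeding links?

One longest chain: S12 → S10 → S5 → S3 → S4 → S9.
It has 6 species and 5 links.

5 links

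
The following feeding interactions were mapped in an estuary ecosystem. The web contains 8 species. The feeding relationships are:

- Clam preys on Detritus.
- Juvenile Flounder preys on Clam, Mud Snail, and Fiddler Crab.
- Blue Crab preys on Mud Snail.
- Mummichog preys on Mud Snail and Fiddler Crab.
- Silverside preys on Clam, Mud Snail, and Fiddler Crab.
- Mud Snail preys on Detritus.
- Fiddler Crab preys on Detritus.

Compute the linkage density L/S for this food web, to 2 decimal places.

There are L = 12 links among S = 8 species.
L/S = 12/8 = 1.5000 ≈ 1.50.

L/S = 1.50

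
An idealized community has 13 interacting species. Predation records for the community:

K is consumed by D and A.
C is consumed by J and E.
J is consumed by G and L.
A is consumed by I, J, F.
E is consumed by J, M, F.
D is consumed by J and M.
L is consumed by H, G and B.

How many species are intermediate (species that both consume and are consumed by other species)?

5

Intermediate species (has both prey and predators): E, D, A, J, L.
Count: 5.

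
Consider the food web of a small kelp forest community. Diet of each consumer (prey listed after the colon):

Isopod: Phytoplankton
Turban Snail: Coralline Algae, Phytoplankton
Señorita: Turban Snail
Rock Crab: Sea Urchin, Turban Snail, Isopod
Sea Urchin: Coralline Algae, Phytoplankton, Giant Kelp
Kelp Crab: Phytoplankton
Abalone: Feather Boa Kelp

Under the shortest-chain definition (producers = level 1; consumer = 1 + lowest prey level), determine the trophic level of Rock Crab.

Trophic level 3

Coralline Algae is a producer → level 1.
Sea Urchin eats Coralline Algae → level 2.
Rock Crab eats Sea Urchin → level 3.
No prey of Rock Crab is below level 2, so 3 is the minimum.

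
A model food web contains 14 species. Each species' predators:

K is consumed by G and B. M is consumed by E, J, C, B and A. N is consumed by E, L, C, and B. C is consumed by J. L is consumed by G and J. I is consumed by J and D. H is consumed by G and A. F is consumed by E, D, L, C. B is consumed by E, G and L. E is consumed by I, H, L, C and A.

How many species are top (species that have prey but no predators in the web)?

4

Top species (has prey, but nothing eats it): A, D, J, G.
Count: 4.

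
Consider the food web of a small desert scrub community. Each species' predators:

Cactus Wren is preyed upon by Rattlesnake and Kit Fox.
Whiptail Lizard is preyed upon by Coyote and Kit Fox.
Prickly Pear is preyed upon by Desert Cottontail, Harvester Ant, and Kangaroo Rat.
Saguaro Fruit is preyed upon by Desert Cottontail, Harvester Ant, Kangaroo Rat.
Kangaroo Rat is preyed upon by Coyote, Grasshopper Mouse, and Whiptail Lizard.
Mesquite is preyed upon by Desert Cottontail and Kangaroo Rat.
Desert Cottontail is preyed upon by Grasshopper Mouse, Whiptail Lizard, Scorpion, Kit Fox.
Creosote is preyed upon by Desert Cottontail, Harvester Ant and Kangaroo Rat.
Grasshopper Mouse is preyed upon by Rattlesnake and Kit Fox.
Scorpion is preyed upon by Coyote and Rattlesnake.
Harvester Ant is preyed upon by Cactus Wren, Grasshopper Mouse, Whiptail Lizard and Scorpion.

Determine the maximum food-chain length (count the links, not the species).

3 links

One longest chain: Saguaro Fruit → Harvester Ant → Grasshopper Mouse → Kit Fox.
It has 4 species and 3 links.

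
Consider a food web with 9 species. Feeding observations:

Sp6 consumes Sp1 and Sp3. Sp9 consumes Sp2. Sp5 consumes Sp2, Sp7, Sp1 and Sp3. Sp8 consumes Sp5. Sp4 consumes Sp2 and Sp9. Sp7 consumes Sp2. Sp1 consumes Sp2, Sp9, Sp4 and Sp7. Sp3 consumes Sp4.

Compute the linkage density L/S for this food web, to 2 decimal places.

There are L = 16 links among S = 9 species.
L/S = 16/9 = 1.7778 ≈ 1.78.

L/S = 1.78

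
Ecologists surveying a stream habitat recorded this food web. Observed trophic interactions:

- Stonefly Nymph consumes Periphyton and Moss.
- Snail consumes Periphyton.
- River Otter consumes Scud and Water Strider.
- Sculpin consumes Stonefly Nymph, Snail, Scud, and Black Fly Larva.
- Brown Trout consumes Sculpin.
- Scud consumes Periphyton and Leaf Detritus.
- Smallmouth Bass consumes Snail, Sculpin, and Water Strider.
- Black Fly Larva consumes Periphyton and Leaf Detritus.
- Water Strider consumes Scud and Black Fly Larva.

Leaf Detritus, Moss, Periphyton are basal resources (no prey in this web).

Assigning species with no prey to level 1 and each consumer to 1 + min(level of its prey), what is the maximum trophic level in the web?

Basal resources (level 1): Leaf Detritus, Moss, Periphyton.
Following each consumer down to its lowest-level prey: Periphyton → Snail → Sculpin → Brown Trout (levels 1 through 4).
All prey of Brown Trout (Sculpin 3) are at level 3 or above, so Brown Trout is at level 1 + 3 = 4.
Every consumer has at least one prey at level 3 or below, so none exceeds level 4.

4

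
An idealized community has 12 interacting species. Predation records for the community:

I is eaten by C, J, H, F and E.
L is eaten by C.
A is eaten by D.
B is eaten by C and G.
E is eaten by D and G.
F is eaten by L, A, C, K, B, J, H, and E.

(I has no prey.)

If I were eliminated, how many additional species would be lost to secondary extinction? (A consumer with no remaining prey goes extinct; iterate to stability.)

11

Remove I.
Round 1: F (all prey gone) → extinct.
Round 2: J (all prey gone), A (all prey gone), K (all prey gone), L (all prey gone), B (all prey gone), H (all prey gone), E (all prey gone) → extinct.
Round 3: G (all prey gone), C (all prey gone), D (all prey gone) → extinct.
No further losses. Total secondary extinctions: 11.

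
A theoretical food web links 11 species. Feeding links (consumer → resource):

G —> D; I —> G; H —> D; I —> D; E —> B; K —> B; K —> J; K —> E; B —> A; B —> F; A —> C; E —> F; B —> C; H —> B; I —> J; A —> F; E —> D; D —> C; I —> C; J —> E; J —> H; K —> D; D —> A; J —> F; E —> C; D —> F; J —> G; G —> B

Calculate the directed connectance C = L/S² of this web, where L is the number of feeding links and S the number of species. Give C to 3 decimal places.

C = 0.231

The web has S = 11 species and L = 28 feeding links.
C = L / S² = 28 / 121 = 0.2314 ≈ 0.231.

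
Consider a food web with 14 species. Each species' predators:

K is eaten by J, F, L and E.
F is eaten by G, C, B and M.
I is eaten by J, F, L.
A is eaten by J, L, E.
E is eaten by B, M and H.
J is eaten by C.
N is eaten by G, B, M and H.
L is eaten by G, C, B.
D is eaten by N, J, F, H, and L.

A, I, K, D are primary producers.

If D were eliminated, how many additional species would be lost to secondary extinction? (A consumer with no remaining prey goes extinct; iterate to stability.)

1

Remove D.
Round 1: N (all prey gone) → extinct.
No further losses. Total secondary extinctions: 1.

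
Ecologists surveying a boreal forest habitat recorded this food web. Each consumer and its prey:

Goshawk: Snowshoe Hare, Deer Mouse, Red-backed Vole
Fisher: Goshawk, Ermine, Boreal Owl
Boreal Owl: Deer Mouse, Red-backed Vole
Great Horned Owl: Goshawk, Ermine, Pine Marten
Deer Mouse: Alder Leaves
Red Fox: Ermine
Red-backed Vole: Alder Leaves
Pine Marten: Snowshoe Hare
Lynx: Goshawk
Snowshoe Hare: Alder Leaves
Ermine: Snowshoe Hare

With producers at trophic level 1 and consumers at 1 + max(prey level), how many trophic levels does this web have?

4

Producers (level 1): Alder Leaves.
Alder Leaves → Snowshoe Hare → Goshawk → Lynx gives Lynx level 4.
No species has a prey at level 4, so no species reaches level 5.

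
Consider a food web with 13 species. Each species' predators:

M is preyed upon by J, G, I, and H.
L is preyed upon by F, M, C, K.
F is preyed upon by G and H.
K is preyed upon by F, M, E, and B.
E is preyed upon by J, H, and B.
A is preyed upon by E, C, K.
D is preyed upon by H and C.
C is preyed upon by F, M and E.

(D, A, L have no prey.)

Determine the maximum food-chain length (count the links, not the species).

One longest chain: A → K → M → I.
It has 4 species and 3 links.

3 links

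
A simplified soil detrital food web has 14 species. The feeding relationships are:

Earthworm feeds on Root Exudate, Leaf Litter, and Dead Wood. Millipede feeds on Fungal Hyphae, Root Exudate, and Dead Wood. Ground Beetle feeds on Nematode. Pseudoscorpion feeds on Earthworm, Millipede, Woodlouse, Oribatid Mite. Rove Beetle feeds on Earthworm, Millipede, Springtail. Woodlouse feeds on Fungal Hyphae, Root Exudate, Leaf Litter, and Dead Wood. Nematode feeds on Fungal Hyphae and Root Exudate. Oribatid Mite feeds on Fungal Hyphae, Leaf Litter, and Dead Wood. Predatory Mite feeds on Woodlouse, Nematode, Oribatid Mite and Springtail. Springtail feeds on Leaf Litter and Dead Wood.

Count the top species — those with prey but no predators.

Top species (has prey, but nothing eats it): Rove Beetle, Ground Beetle, Pseudoscorpion, Predatory Mite.
Count: 4.

4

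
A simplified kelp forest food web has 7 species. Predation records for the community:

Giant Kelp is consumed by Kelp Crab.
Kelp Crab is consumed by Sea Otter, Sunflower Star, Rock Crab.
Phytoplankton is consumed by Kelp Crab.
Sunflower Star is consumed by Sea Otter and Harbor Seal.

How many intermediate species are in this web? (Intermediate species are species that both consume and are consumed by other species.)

2

Intermediate species (has both prey and predators): Kelp Crab, Sunflower Star.
Count: 2.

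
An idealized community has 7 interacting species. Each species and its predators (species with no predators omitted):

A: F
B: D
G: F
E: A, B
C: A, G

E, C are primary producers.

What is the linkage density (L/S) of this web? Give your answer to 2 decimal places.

There are L = 7 links among S = 7 species.
L/S = 7/7 = 1.0000 ≈ 1.00.

L/S = 1.00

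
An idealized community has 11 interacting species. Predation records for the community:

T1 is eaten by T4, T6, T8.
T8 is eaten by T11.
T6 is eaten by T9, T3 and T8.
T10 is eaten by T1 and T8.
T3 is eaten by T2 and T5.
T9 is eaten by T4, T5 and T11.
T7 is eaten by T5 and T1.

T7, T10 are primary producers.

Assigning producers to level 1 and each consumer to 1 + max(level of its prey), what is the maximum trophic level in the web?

Producers (level 1): T7, T10.
T7 → T1 → T6 → T3 → T2 gives T2 level 5.
No species has a prey at level 5, so no species reaches level 6.

5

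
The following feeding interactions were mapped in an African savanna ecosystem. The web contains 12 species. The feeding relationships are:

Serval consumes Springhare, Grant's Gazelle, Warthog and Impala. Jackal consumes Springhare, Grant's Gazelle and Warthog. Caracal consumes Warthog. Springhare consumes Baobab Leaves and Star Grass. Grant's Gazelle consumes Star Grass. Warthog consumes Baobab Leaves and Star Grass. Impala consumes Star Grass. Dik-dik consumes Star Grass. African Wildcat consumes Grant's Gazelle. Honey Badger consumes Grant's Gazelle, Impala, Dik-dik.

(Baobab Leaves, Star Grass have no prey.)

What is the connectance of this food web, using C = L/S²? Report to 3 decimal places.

The web has S = 12 species and L = 19 feeding links.
C = L / S² = 19 / 144 = 0.1319 ≈ 0.132.

C = 0.132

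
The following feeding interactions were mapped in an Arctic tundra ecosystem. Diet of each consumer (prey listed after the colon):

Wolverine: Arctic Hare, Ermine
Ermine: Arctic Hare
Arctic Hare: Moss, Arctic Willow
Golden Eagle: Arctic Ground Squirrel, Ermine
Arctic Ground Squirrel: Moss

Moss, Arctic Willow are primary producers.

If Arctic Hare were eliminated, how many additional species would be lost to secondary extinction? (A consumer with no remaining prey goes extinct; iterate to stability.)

Remove Arctic Hare.
Round 1: Ermine (all prey gone) → extinct.
Round 2: Wolverine (all prey gone) → extinct.
No further losses. Total secondary extinctions: 2.

2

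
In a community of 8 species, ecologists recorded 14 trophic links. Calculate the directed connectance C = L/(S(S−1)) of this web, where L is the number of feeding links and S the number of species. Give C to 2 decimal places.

The web has S = 8 species and L = 14 feeding links.
C = L / (S(S−1)) = 14 / 56 = 0.2500 ≈ 0.25.

C = 0.25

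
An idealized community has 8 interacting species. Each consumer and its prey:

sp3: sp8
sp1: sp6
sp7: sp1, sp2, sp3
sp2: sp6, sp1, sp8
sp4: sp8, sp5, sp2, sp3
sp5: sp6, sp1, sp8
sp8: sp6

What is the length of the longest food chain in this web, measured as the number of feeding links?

3 links

One longest chain: sp6 → sp1 → sp5 → sp4.
It has 4 species and 3 links.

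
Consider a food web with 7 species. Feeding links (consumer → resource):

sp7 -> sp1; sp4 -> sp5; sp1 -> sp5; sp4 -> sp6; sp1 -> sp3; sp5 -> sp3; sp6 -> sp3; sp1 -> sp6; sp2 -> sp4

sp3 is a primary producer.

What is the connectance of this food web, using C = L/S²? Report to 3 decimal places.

C = 0.184

The web has S = 7 species and L = 9 feeding links.
C = L / S² = 9 / 49 = 0.1837 ≈ 0.184.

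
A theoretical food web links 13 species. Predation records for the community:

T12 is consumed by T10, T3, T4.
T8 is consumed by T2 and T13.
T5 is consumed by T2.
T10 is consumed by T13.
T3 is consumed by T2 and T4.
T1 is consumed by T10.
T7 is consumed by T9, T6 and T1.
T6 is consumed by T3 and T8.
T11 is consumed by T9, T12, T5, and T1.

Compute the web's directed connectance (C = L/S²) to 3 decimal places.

C = 0.112

The web has S = 13 species and L = 19 feeding links.
C = L / S² = 19 / 169 = 0.1124 ≈ 0.112.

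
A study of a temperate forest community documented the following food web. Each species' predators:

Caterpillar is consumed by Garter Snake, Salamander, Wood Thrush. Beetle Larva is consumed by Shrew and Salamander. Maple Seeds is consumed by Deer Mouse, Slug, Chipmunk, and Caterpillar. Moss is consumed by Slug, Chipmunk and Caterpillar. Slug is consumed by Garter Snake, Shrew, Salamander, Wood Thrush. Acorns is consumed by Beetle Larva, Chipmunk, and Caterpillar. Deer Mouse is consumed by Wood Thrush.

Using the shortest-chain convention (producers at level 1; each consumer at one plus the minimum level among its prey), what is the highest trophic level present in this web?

Producers (level 1): Acorns, Moss, Maple Seeds.
Following each consumer down to its lowest-level prey: Acorns → Caterpillar → Garter Snake (levels 1 through 3).
All prey of Garter Snake (Caterpillar 2, Slug 2) are at level 2 or above, so Garter Snake is at level 1 + 2 = 3.
Every consumer has at least one prey at level 2 or below, so none exceeds level 3.

3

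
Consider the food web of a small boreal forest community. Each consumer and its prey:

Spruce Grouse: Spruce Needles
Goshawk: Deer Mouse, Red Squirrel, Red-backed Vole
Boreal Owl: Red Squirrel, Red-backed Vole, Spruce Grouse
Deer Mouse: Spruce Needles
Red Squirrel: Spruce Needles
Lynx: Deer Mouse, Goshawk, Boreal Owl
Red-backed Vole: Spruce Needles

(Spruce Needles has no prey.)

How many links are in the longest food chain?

3 links

One longest chain: Spruce Needles → Deer Mouse → Goshawk → Lynx.
It has 4 species and 3 links.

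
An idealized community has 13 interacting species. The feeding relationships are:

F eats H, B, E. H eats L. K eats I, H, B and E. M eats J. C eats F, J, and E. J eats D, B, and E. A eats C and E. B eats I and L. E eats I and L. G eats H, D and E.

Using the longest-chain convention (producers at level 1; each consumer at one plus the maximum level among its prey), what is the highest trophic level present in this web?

5

Producers (level 1): D, L, I.
L → B → F → C → A gives A level 5.
No species has a prey at level 5, so no species reaches level 6.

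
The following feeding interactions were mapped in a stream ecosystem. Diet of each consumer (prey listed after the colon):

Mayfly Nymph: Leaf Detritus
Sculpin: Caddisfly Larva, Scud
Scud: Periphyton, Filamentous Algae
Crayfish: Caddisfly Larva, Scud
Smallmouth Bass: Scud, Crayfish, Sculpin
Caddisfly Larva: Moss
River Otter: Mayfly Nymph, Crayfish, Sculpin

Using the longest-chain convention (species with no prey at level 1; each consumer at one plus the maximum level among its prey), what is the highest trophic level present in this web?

Basal resources (level 1): Periphyton, Moss, Filamentous Algae, Leaf Detritus.
Moss → Caddisfly Larva → Sculpin → Smallmouth Bass gives Smallmouth Bass level 4.
No species has a prey at level 4, so no species reaches level 5.

4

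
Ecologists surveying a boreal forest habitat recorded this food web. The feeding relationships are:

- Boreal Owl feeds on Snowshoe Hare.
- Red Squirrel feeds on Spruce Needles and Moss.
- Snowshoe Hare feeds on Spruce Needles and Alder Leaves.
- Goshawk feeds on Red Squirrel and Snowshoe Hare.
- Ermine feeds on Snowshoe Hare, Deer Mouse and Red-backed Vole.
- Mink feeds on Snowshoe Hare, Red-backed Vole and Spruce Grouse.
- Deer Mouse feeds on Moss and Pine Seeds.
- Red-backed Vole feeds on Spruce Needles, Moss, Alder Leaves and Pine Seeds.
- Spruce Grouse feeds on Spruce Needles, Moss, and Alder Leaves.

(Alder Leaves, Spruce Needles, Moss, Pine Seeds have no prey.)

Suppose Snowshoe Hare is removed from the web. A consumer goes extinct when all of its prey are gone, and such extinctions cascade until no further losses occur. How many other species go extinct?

Remove Snowshoe Hare.
Round 1: Boreal Owl (all prey gone) → extinct.
No further losses. Total secondary extinctions: 1.

1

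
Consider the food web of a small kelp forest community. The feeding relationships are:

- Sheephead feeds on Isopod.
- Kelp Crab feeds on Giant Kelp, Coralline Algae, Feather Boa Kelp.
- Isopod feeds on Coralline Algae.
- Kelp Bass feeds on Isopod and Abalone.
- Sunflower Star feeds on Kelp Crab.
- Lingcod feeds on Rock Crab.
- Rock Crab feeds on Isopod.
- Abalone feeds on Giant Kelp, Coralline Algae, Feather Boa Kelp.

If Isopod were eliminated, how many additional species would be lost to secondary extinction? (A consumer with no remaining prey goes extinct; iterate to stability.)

3

Remove Isopod.
Round 1: Sheephead (all prey gone), Rock Crab (all prey gone) → extinct.
Round 2: Lingcod (all prey gone) → extinct.
No further losses. Total secondary extinctions: 3.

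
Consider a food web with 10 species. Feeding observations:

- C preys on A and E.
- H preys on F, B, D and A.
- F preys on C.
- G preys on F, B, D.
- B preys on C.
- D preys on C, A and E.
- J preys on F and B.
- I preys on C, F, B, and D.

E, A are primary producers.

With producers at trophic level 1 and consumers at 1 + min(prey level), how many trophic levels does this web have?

Producers (level 1): E, A.
Following each consumer down to its lowest-level prey: E → C → B → J (levels 1 through 4).
All prey of J (B 3, F 3) are at level 3 or above, so J is at level 1 + 3 = 4.
Every consumer has at least one prey at level 3 or below, so none exceeds level 4.

4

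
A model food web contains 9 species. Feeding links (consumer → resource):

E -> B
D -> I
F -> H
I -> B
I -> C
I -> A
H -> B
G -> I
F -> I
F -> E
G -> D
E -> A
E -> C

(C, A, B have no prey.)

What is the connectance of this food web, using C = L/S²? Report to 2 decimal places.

The web has S = 9 species and L = 13 feeding links.
C = L / S² = 13 / 81 = 0.1605 ≈ 0.16.

C = 0.16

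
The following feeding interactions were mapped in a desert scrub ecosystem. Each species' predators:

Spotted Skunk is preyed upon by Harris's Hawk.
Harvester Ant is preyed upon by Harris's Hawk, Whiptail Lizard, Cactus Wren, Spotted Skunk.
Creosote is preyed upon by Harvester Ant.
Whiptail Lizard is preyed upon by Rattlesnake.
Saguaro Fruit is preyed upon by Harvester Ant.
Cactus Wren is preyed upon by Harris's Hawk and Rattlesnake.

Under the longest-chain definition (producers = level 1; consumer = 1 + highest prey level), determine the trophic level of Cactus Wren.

Trophic level 3

Saguaro Fruit is a producer → level 1.
Harvester Ant eats Saguaro Fruit (level 1); other prey at levels: Creosote 1 → level 2.
Cactus Wren eats Harvester Ant → level 3.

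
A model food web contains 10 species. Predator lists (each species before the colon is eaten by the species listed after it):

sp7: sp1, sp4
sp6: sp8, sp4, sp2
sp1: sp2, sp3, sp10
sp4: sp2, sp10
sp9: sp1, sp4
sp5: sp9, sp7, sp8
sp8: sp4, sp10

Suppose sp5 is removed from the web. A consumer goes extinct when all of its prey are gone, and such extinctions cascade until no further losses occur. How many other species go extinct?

Remove sp5.
Round 1: sp9 (all prey gone), sp7 (all prey gone) → extinct.
Round 2: sp1 (all prey gone) → extinct.
Round 3: sp3 (all prey gone) → extinct.
No further losses. Total secondary extinctions: 4.

4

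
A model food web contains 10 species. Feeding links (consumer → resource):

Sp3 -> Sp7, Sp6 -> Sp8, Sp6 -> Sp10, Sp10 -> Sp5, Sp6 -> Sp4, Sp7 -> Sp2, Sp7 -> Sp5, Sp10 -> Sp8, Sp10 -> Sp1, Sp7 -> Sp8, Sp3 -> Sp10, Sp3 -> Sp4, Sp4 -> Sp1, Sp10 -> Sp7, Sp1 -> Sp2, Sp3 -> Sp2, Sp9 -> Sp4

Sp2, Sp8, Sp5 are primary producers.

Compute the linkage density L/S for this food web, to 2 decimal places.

L/S = 1.70

There are L = 17 links among S = 10 species.
L/S = 17/10 = 1.7000 ≈ 1.70.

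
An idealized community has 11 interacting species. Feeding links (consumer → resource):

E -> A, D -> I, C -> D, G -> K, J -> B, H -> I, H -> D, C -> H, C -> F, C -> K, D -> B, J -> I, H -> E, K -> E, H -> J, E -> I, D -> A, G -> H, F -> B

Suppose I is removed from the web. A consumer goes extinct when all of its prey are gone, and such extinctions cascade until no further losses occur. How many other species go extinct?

0

Remove I.
Every predator of it retains at least one other prey: E still has A; J still has B; D still has A, B; H still has E, J, D.
No consumer loses all prey, so no secondary extinctions occur.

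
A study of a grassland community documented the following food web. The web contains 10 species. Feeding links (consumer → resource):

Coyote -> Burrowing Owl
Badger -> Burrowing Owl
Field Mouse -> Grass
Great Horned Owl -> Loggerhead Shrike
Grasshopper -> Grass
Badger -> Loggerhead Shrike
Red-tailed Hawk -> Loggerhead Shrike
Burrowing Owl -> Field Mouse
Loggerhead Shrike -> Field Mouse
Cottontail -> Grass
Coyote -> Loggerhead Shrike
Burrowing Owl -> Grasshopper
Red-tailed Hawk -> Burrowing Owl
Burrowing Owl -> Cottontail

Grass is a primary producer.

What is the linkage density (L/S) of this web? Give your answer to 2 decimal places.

There are L = 14 links among S = 10 species.
L/S = 14/10 = 1.4000 ≈ 1.40.

L/S = 1.40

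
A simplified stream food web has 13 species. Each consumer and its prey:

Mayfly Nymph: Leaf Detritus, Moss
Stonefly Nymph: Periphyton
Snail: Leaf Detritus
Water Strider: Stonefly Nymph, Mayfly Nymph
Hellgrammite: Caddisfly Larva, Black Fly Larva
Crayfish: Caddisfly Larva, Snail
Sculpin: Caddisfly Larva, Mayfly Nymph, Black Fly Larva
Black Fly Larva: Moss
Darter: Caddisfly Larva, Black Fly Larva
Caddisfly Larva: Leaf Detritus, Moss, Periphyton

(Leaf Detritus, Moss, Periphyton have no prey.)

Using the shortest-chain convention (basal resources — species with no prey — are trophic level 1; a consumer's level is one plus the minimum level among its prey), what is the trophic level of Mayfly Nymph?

Trophic level 2

Leaf Detritus has no prey (basal) → level 1.
Mayfly Nymph eats Leaf Detritus → level 2.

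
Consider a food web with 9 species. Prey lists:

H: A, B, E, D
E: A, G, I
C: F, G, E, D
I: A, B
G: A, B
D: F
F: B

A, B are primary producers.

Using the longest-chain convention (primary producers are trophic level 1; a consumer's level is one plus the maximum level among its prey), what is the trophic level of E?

Trophic level 3

A is a producer → level 1.
G eats A (level 1); other prey at levels: B 1 → level 2.
E eats G (level 2); other prey at levels: A 1, I 2 → level 3.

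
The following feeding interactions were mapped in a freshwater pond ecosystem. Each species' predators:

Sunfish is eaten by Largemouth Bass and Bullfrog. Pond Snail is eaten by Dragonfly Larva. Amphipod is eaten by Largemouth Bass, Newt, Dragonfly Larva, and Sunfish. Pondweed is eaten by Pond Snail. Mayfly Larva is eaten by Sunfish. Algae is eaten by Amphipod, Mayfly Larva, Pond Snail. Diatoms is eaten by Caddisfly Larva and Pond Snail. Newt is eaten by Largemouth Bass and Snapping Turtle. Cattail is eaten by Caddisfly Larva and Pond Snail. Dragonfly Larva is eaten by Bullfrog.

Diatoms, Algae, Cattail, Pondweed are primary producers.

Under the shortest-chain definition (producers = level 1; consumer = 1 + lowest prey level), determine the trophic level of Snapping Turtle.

Trophic level 4

Algae is a producer → level 1.
Amphipod eats Algae → level 2.
Newt eats Amphipod → level 3.
Snapping Turtle eats Newt → level 4.
No prey of Snapping Turtle is below level 3, so 4 is the minimum.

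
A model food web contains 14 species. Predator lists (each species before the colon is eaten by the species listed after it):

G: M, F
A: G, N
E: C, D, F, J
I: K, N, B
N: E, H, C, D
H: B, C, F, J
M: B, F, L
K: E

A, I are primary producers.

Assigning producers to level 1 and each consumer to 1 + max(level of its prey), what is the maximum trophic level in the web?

4

Producers (level 1): A, I.
I → K → E → F gives F level 4.
No species has a prey at level 4, so no species reaches level 5.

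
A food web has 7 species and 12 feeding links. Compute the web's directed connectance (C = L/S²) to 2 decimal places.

The web has S = 7 species and L = 12 feeding links.
C = L / S² = 12 / 49 = 0.2449 ≈ 0.24.

C = 0.24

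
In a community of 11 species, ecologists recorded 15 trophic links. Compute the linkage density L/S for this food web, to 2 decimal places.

L/S = 1.36

There are L = 15 links among S = 11 species.
L/S = 15/11 = 1.3636 ≈ 1.36.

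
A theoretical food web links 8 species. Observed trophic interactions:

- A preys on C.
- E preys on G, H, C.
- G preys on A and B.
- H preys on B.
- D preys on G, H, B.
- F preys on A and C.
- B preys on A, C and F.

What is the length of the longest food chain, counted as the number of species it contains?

One longest chain: C → A → F → B → H → D.
It has 6 species and 5 links.

6 species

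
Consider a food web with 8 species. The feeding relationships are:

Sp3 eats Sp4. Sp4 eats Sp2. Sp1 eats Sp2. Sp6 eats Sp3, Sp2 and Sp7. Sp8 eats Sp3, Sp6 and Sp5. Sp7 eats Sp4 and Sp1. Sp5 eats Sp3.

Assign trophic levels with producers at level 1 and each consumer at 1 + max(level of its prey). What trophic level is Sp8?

Trophic level 5

Sp2 is a producer → level 1.
Sp4 eats Sp2 → level 2.
Sp3 eats Sp4 → level 3.
Sp5 eats Sp3 → level 4.
Sp8 eats Sp5 (level 4); other prey at levels: Sp3 3, Sp6 4 → level 5.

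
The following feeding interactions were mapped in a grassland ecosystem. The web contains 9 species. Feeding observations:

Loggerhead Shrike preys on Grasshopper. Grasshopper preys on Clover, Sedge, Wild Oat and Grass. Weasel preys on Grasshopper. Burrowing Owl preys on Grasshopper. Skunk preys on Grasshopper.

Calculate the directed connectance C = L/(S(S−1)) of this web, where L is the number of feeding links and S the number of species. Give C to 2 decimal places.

The web has S = 9 species and L = 8 feeding links.
C = L / (S(S−1)) = 8 / 72 = 0.1111 ≈ 0.11.

C = 0.11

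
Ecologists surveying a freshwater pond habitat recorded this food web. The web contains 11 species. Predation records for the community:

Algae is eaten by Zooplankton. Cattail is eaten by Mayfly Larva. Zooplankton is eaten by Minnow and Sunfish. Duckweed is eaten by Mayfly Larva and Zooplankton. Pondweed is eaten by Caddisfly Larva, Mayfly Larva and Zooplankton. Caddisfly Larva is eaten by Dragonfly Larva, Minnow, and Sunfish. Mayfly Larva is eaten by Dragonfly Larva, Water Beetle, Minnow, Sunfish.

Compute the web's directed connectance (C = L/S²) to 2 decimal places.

The web has S = 11 species and L = 16 feeding links.
C = L / S² = 16 / 121 = 0.1322 ≈ 0.13.

C = 0.13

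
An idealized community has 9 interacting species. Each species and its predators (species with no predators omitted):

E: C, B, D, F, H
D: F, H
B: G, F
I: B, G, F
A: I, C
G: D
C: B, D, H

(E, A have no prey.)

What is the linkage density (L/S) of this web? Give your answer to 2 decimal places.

L/S = 2.00

There are L = 18 links among S = 9 species.
L/S = 18/9 = 2.0000 ≈ 2.00.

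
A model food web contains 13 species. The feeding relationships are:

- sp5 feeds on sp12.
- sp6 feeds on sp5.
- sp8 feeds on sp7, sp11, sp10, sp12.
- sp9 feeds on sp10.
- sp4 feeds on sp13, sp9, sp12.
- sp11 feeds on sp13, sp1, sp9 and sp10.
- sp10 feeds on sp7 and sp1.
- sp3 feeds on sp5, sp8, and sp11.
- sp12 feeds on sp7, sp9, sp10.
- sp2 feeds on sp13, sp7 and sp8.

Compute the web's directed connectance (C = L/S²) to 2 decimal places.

C = 0.15

The web has S = 13 species and L = 25 feeding links.
C = L / S² = 25 / 169 = 0.1479 ≈ 0.15.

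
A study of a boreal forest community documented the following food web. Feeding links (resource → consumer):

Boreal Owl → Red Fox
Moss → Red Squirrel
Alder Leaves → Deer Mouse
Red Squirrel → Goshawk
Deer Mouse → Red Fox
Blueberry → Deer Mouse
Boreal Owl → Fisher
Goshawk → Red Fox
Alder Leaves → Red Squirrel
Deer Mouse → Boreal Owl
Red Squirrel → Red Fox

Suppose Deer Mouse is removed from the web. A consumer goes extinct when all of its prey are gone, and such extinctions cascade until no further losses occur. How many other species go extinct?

Remove Deer Mouse.
Round 1: Boreal Owl (all prey gone) → extinct.
Round 2: Fisher (all prey gone) → extinct.
No further losses. Total secondary extinctions: 2.

2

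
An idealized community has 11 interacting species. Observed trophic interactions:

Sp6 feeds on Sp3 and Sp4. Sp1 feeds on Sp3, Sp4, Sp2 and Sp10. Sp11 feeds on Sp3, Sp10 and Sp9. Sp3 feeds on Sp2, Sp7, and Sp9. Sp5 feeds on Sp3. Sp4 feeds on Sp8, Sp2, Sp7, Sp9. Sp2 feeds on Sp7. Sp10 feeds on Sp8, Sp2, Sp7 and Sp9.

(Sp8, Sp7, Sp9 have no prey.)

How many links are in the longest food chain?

3 links

One longest chain: Sp7 → Sp2 → Sp3 → Sp6.
It has 4 species and 3 links.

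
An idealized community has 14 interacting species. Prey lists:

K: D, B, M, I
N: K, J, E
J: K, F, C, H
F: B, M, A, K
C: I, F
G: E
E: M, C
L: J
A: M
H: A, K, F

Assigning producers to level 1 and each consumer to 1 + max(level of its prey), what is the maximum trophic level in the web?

Producers (level 1): D, B, M, I.
M → A → F → C → E → G gives G level 6.
No species has a prey at level 6, so no species reaches level 7.

6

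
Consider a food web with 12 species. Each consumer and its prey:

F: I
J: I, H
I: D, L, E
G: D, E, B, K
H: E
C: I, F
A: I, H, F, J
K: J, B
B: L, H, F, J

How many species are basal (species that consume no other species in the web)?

Basal species (no prey listed): D, L, E.
Count: 3.

3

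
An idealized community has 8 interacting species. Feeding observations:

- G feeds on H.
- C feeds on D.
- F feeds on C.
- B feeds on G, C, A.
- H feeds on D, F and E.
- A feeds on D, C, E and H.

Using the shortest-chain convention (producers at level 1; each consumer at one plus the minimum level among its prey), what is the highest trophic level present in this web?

3

Producers (level 1): D, E.
Following each consumer down to its lowest-level prey: D → H → G (levels 1 through 3).
All prey of G (H 2) are at level 2 or above, so G is at level 1 + 2 = 3.
Every consumer has at least one prey at level 2 or below, so none exceeds level 3.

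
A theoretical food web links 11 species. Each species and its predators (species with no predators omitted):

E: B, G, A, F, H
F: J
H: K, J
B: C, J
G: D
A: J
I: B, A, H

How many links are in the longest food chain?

2 links

One longest chain: I → H → K.
It has 3 species and 2 links.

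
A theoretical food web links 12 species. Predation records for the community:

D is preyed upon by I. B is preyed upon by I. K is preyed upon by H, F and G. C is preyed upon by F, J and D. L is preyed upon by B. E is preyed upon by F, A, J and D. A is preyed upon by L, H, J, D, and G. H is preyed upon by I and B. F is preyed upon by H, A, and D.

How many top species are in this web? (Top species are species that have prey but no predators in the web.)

3

Top species (has prey, but nothing eats it): J, G, I.
Count: 3.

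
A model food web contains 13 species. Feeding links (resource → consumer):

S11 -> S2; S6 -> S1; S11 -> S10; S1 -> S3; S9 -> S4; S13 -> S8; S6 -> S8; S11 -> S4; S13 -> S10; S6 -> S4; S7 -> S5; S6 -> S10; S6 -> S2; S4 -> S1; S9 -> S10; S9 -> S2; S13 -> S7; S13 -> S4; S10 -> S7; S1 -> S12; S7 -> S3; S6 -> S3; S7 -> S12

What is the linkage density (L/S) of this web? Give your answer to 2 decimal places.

There are L = 23 links among S = 13 species.
L/S = 23/13 = 1.7692 ≈ 1.77.

L/S = 1.77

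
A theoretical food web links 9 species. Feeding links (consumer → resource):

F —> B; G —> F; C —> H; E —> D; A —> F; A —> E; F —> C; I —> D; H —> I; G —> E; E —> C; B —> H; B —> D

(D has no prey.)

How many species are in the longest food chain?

One longest chain: D → I → H → B → F → G.
It has 6 species and 5 links.

6 species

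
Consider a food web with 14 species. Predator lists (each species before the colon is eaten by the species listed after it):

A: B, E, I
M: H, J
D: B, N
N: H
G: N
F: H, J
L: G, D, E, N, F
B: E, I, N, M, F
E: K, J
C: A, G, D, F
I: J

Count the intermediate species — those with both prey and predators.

9

Intermediate species (has both prey and predators): A, G, D, B, E, I, N, M, F.
Count: 9.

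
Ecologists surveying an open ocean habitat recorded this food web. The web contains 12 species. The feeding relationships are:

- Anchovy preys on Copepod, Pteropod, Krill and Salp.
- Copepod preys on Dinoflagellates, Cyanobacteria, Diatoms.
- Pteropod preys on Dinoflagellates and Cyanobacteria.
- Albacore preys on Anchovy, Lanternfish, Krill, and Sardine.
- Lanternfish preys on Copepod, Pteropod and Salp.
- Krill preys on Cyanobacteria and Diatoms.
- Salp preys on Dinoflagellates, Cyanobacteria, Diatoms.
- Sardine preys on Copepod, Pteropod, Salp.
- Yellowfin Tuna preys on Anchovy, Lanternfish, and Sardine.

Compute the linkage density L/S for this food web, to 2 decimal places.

L/S = 2.25

There are L = 27 links among S = 12 species.
L/S = 27/12 = 2.2500 ≈ 2.25.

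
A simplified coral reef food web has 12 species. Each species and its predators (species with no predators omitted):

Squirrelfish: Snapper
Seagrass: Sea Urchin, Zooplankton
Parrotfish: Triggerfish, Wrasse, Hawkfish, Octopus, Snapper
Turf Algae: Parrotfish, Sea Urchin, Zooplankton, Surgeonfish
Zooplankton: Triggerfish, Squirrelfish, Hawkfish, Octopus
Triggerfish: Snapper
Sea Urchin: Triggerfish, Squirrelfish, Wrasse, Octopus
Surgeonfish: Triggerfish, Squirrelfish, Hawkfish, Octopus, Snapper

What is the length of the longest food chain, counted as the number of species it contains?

One longest chain: Turf Algae → Parrotfish → Triggerfish → Snapper.
It has 4 species and 3 links.

4 species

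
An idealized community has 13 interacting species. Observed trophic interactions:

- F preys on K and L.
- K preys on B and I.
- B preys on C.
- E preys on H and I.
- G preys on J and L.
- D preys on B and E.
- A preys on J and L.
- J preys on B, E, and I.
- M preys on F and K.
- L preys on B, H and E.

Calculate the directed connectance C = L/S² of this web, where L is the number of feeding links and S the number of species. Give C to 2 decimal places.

The web has S = 13 species and L = 21 feeding links.
C = L / S² = 21 / 169 = 0.1243 ≈ 0.12.

C = 0.12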